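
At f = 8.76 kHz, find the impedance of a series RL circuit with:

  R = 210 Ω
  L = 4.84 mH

Step 1 — Angular frequency: ω = 2π·f = 2π·8760 = 5.504e+04 rad/s.
Step 2 — Component impedances:
  R: Z = R = 210 Ω
  L: Z = jωL = j·5.504e+04·0.00484 = 0 + j266.4 Ω
Step 3 — Series combination: Z_total = R + L = 210 + j266.4 Ω = 339.2∠51.8° Ω.

Z = 210 + j266.4 Ω = 339.2∠51.8° Ω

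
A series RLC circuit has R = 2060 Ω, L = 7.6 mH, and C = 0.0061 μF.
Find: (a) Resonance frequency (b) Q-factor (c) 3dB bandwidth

Step 1 — Resonance: ω₀ = 1/√(LC) = 1/√(0.0076·6.1e-09) = 1.469e+05 rad/s.
Step 2 — f₀ = ω₀/(2π) = 2.337e+04 Hz.
Step 3 — Series Q: Q = ω₀L/R = 1.469e+05·0.0076/2060 = 0.5418.
Step 4 — Bandwidth: Δω = ω₀/Q = 2.711e+05 rad/s; BW = Δω/(2π) = 4.314e+04 Hz.

(a) f₀ = 2.337e+04 Hz  (b) Q = 0.5418  (c) BW = 4.314e+04 Hz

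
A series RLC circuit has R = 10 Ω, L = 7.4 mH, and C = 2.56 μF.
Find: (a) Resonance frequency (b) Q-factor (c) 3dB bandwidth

Step 1 — Resonance: ω₀ = 1/√(LC) = 1/√(0.0074·2.56e-06) = 7265 rad/s.
Step 2 — f₀ = ω₀/(2π) = 1156 Hz.
Step 3 — Series Q: Q = ω₀L/R = 7265·0.0074/10 = 5.376.
Step 4 — Bandwidth: Δω = ω₀/Q = 1351 rad/s; BW = Δω/(2π) = 215.1 Hz.

(a) f₀ = 1156 Hz  (b) Q = 5.376  (c) BW = 215.1 Hz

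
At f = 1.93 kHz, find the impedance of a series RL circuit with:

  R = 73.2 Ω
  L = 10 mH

Step 1 — Angular frequency: ω = 2π·f = 2π·1930 = 1.213e+04 rad/s.
Step 2 — Component impedances:
  R: Z = R = 73.2 Ω
  L: Z = jωL = j·1.213e+04·0.01 = 0 + j121.3 Ω
Step 3 — Series combination: Z_total = R + L = 73.2 + j121.3 Ω = 141.6∠58.9° Ω.

Z = 73.2 + j121.3 Ω = 141.6∠58.9° Ω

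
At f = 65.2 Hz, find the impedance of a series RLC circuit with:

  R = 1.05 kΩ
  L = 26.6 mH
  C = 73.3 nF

Step 1 — Angular frequency: ω = 2π·f = 2π·65.2 = 409.7 rad/s.
Step 2 — Component impedances:
  R: Z = R = 1050 Ω
  L: Z = jωL = j·409.7·0.0266 = 0 + j10.9 Ω
  C: Z = 1/(jωC) = -j/(ω·C) = 0 - j3.33e+04 Ω
Step 3 — Series combination: Z_total = R + L + C = 1050 - j3.329e+04 Ω = 3.331e+04∠-88.2° Ω.

Z = 1050 - j3.329e+04 Ω = 3.331e+04∠-88.2° Ω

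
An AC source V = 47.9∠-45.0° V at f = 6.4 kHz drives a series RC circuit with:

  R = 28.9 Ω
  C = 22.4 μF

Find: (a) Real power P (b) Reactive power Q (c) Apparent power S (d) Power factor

Step 1 — Angular frequency: ω = 2π·f = 2π·6400 = 4.021e+04 rad/s.
Step 2 — Component impedances:
  R: Z = R = 28.9 Ω
  C: Z = 1/(jωC) = -j/(ω·C) = 0 - j1.11 Ω
Step 3 — Series combination: Z_total = R + C = 28.9 - j1.11 Ω = 28.92∠-2.2° Ω.
Step 4 — Source phasor: V = 47.9∠-45.0° V = 33.87 - j33.87 V.
Step 5 — Current: I = V / Z = 1.215 - j1.125 A = 1.656∠-42.8° A.
Step 6 — Complex power: S = V·I* = 79.27 - j3.045 VA.
Step 7 — Real power: P = Re(S) = 79.27 W.
Step 8 — Reactive power: Q = Im(S) = -3.045 VAR.
Step 9 — Apparent power: |S| = 79.33 VA.
Step 10 — Power factor: PF = P/|S| = 0.9993 (leading).

(a) P = 79.27 W  (b) Q = -3.045 VAR  (c) S = 79.33 VA  (d) PF = 0.9993 (leading)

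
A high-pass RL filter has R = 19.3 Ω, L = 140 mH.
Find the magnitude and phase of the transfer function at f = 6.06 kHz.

Step 1 — Angular frequency: ω = 2π·6060 = 3.808e+04 rad/s.
Step 2 — Transfer function: H(jω) = jωL/(R + jωL).
Step 3 — Numerator jωL = j·5331; denominator R + jωL = 19.3 + j5331.
Step 4 — H = 1 + j0.003621.
Step 5 — Magnitude: |H| = 1 (-0.0 dB); phase: φ = 0.2°.

|H| = 1 (-0.0 dB), φ = 0.2°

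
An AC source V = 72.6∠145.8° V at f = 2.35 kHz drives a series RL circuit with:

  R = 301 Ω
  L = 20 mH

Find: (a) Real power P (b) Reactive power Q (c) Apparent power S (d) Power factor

Step 1 — Angular frequency: ω = 2π·f = 2π·2350 = 1.477e+04 rad/s.
Step 2 — Component impedances:
  R: Z = R = 301 Ω
  L: Z = jωL = j·1.477e+04·0.02 = 0 + j295.3 Ω
Step 3 — Series combination: Z_total = R + L = 301 + j295.3 Ω = 421.7∠44.5° Ω.
Step 4 — Source phasor: V = 72.6∠145.8° V = -60.05 + j40.81 V.
Step 5 — Current: I = V / Z = -0.03387 + j0.1688 A = 0.1722∠101.3° A.
Step 6 — Complex power: S = V·I* = 8.922 + j8.754 VA.
Step 7 — Real power: P = Re(S) = 8.922 W.
Step 8 — Reactive power: Q = Im(S) = 8.754 VAR.
Step 9 — Apparent power: |S| = 12.5 VA.
Step 10 — Power factor: PF = P/|S| = 0.7138 (lagging).

(a) P = 8.922 W  (b) Q = 8.754 VAR  (c) S = 12.5 VA  (d) PF = 0.7138 (lagging)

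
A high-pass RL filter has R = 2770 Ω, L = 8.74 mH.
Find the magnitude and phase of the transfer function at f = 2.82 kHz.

Step 1 — Angular frequency: ω = 2π·2820 = 1.772e+04 rad/s.
Step 2 — Transfer function: H(jω) = jωL/(R + jωL).
Step 3 — Numerator jωL = j·154.9; denominator R + jωL = 2770 + j154.9.
Step 4 — H = 0.003116 + j0.05573.
Step 5 — Magnitude: |H| = 0.05582 (-25.1 dB); phase: φ = 86.8°.

|H| = 0.05582 (-25.1 dB), φ = 86.8°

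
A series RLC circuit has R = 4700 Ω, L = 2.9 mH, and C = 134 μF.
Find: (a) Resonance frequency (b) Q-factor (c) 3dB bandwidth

Step 1 — Resonance condition Im(Z)=0 gives ω₀ = 1/√(LC).
Step 2 — ω₀ = 1/√(0.0029·0.000134) = 1604 rad/s.
Step 3 — f₀ = ω₀/(2π) = 255.3 Hz.
Step 4 — Series Q: Q = ω₀L/R = 1604·0.0029/4700 = 0.0009898.
Step 5 — 3dB bandwidth: Δω = ω₀/Q = 1.621e+06 rad/s; BW = Δω/(2π) = 2.579e+05 Hz.

(a) f₀ = 255.3 Hz  (b) Q = 0.0009898  (c) BW = 2.579e+05 Hz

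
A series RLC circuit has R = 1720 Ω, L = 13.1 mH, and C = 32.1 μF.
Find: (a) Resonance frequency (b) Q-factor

Step 1 — Resonance condition Im(Z)=0 gives ω₀ = 1/√(LC).
Step 2 — ω₀ = 1/√(0.0131·3.21e-05) = 1542 rad/s.
Step 3 — f₀ = ω₀/(2π) = 245.4 Hz.
Step 4 — Series Q: Q = ω₀L/R = 1542·0.0131/1720 = 0.01175.

(a) f₀ = 245.4 Hz  (b) Q = 0.01175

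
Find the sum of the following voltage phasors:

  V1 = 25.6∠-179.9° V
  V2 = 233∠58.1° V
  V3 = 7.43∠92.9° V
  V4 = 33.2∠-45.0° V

Step 1 — Convert each phasor to rectangular form:
  V1 = 25.6·(cos(-179.9°) + j·sin(-179.9°)) = -25.6 - j0.04468 V
  V2 = 233·(cos(58.1°) + j·sin(58.1°)) = 123.1 + j197.8 V
  V3 = 7.43·(cos(92.9°) + j·sin(92.9°)) = -0.3759 + j7.42 V
  V4 = 33.2·(cos(-45.0°) + j·sin(-45.0°)) = 23.48 - j23.48 V
Step 2 — Sum components: V_total = 120.6 + j181.7 V.
Step 3 — Convert to polar: |V_total| = 218.1 V, ∠V_total = 56.4°.

V_total = 218.1∠56.4° V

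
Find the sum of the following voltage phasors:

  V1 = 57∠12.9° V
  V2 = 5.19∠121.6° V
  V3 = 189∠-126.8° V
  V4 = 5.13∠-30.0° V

Step 1 — Convert each phasor to rectangular form:
  V1 = 57·(cos(12.9°) + j·sin(12.9°)) = 55.56 + j12.73 V
  V2 = 5.19·(cos(121.6°) + j·sin(121.6°)) = -2.719 + j4.42 V
  V3 = 189·(cos(-126.8°) + j·sin(-126.8°)) = -113.2 - j151.3 V
  V4 = 5.13·(cos(-30.0°) + j·sin(-30.0°)) = 4.443 - j2.565 V
Step 2 — Sum components: V_total = -55.93 - j136.8 V.
Step 3 — Convert to polar: |V_total| = 147.8 V, ∠V_total = -112.2°.

V_total = 147.8∠-112.2° V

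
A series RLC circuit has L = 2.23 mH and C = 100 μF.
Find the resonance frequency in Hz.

Step 1 — Resonance condition Im(Z)=0 gives ω₀ = 1/√(LC).
Step 2 — ω₀ = 1/√(0.00223·0.0001) = 2118 rad/s.
Step 3 — f₀ = ω₀/(2π) = 337 Hz.

f₀ = 337 Hz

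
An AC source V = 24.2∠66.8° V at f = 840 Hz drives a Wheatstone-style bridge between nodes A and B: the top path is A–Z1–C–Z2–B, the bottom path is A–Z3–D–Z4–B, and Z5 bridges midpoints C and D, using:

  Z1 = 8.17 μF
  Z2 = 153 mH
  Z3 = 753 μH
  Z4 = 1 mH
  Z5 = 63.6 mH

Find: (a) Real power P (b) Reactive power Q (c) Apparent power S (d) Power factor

Step 1 — Angular frequency: ω = 2π·f = 2π·840 = 5278 rad/s.
Step 2 — Component impedances:
  Z1: Z = 1/(jωC) = -j/(ω·C) = 0 - j23.19 Ω
  Z2: Z = jωL = j·5278·0.153 = 0 + j807.5 Ω
  Z3: Z = jωL = j·5278·0.000753 = 0 + j3.974 Ω
  Z4: Z = jωL = j·5278·0.001 = 0 + j5.278 Ω
  Z5: Z = jωL = j·5278·0.0636 = 0 + j335.7 Ω
Step 3 — Bridge requires nodal analysis (the Z5 bridge couples midpoints C and D, so the two paths cannot be reduced to a simple series/parallel combination). Setting node B to ground and injecting 1 A at node A, the 3-node admittance system at A, C, D solves to V_A = Z_AB = 0 + j9.088 Ω = 9.088∠90.0° Ω.
Step 4 — Source phasor: V = 24.2∠66.8° V = 9.533 + j22.24 V.
Step 5 — Current: I = V / Z = 2.447 - j1.049 A = 2.663∠-23.2° A.
Step 6 — Complex power: S = V·I* = 0 + j64.44 VA.
Step 7 — Real power: P = Re(S) = 0 W.
Step 8 — Reactive power: Q = Im(S) = 64.44 VAR.
Step 9 — Apparent power: |S| = 64.44 VA.
Step 10 — Power factor: PF = P/|S| = 0 (lagging).

(a) P = 0 W  (b) Q = 64.44 VAR  (c) S = 64.44 VA  (d) PF = 0 (lagging)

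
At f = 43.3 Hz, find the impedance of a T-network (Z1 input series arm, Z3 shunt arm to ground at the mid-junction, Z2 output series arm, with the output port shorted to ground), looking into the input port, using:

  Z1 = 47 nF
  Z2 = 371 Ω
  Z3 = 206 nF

Step 1 — Angular frequency: ω = 2π·f = 2π·43.3 = 272.1 rad/s.
Step 2 — Component impedances:
  Z1: Z = 1/(jωC) = -j/(ω·C) = 0 - j7.82e+04 Ω
  Z2: Z = R = 371 Ω
  Z3: Z = 1/(jωC) = -j/(ω·C) = 0 - j1.784e+04 Ω
Step 3 — With the output port shorted to ground, the output series arm Z2 runs from the junction to ground; the shunt arm Z3 also runs from the junction to ground. They appear in parallel: Z3 || Z2 = 370.8 - j7.711 Ω.
Step 4 — Series with input arm Z1: Z_in = Z1 + (Z3 || Z2) = 370.8 - j7.821e+04 Ω = 7.821e+04∠-89.7° Ω.

Z = 370.8 - j7.821e+04 Ω = 7.821e+04∠-89.7° Ω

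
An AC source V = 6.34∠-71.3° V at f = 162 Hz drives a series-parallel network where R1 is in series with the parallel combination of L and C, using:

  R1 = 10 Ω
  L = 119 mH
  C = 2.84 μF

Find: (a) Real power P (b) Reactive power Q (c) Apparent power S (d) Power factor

Step 1 — Angular frequency: ω = 2π·f = 2π·162 = 1018 rad/s.
Step 2 — Component impedances:
  R1: Z = R = 10 Ω
  L: Z = jωL = j·1018·0.119 = 0 + j121.1 Ω
  C: Z = 1/(jωC) = -j/(ω·C) = 0 - j345.9 Ω
Step 3 — Parallel branch: L || C = 1/(1/L + 1/C) = 0 + j186.4 Ω.
Step 4 — Series with R1: Z_total = R1 + (L || C) = 10 + j186.4 Ω = 186.7∠86.9° Ω.
Step 5 — Source phasor: V = 6.34∠-71.3° V = 2.033 - j6.005 V.
Step 6 — Current: I = V / Z = -0.03154 - j0.0126 A = 0.03397∠-158.2° A.
Step 7 — Complex power: S = V·I* = 0.01154 + j0.215 VA.
Step 8 — Real power: P = Re(S) = 0.01154 W.
Step 9 — Reactive power: Q = Im(S) = 0.215 VAR.
Step 10 — Apparent power: |S| = 0.2153 VA.
Step 11 — Power factor: PF = P/|S| = 0.05357 (lagging).

(a) P = 0.01154 W  (b) Q = 0.215 VAR  (c) S = 0.2153 VA  (d) PF = 0.05357 (lagging)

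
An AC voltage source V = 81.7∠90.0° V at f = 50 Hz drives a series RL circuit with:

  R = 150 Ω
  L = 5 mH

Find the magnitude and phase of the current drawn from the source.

Step 1 — Angular frequency: ω = 2π·f = 2π·50 = 314.2 rad/s.
Step 2 — Component impedances:
  R: Z = R = 150 Ω
  L: Z = jωL = j·314.2·0.005 = 0 + j1.571 Ω
Step 3 — Series combination: Z_total = R + L = 150 + j1.571 Ω = 150∠0.6° Ω.
Step 4 — Source phasor: V = 81.7∠90.0° V = 0 + j81.7 V.
Step 5 — Ohm's law: I = V / Z_total = (0 + j81.7) / (150 + j1.571) = 0.005703 + j0.5446 A.
Step 6 — Convert to polar: |I| = 0.5446 A, ∠I = 89.4°.

I = 0.5446∠89.4° A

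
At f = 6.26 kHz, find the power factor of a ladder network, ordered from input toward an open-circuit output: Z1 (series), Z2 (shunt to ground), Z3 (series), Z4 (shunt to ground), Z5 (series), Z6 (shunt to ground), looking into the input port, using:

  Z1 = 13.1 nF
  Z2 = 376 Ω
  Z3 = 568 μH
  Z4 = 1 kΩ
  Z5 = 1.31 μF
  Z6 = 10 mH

Step 1 — Angular frequency: ω = 2π·f = 2π·6260 = 3.933e+04 rad/s.
Step 2 — Component impedances:
  Z1: Z = 1/(jωC) = -j/(ω·C) = 0 - j1941 Ω
  Z2: Z = R = 376 Ω
  Z3: Z = jωL = j·3.933e+04·0.000568 = 0 + j22.34 Ω
  Z4: Z = R = 1000 Ω
  Z5: Z = 1/(jωC) = -j/(ω·C) = 0 - j19.41 Ω
  Z6: Z = jωL = j·3.933e+04·0.01 = 0 + j393.3 Ω
Step 3 — Ladder network (open output): work backward from the far end, alternating series and parallel combinations. Z_in = 186.2 - j1807 Ω = 1817∠-84.1° Ω.
Step 4 — Power factor: PF = cos(φ) = Re(Z)/|Z| = 186.2/1817 = 0.1025.
Step 5 — Type: Im(Z) = -1807 ⇒ leading (phase φ = -84.1°).

PF = 0.1025 (leading, φ = -84.1°)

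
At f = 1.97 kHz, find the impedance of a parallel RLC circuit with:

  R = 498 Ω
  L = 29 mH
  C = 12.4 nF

Step 1 — Angular frequency: ω = 2π·f = 2π·1970 = 1.238e+04 rad/s.
Step 2 — Component impedances:
  R: Z = R = 498 Ω
  L: Z = jωL = j·1.238e+04·0.029 = 0 + j359 Ω
  C: Z = 1/(jωC) = -j/(ω·C) = 0 - j6515 Ω
Step 3 — Parallel combination: 1/Z_total = 1/R + 1/L + 1/C; Z_total = 183.2 + j240.1 Ω = 302∠52.7° Ω.

Z = 183.2 + j240.1 Ω = 302∠52.7° Ω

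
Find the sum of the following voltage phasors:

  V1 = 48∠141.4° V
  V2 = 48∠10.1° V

Step 1 — Convert each phasor to rectangular form:
  V1 = 48·(cos(141.4°) + j·sin(141.4°)) = -37.51 + j29.95 V
  V2 = 48·(cos(10.1°) + j·sin(10.1°)) = 47.26 + j8.418 V
Step 2 — Sum components: V_total = 9.743 + j38.36 V.
Step 3 — Convert to polar: |V_total| = 39.58 V, ∠V_total = 75.8°.

V_total = 39.58∠75.8° V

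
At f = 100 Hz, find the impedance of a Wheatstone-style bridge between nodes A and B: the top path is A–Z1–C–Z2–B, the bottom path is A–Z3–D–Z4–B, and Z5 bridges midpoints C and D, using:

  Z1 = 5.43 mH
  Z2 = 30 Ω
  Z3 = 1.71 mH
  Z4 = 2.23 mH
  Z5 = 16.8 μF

Step 1 — Angular frequency: ω = 2π·f = 2π·100 = 628.3 rad/s.
Step 2 — Component impedances:
  Z1: Z = jωL = j·628.3·0.00543 = 0 + j3.412 Ω
  Z2: Z = R = 30 Ω
  Z3: Z = jωL = j·628.3·0.00171 = 0 + j1.074 Ω
  Z4: Z = jωL = j·628.3·0.00223 = 0 + j1.401 Ω
  Z5: Z = 1/(jωC) = -j/(ω·C) = 0 - j94.74 Ω
Step 3 — Bridge requires nodal analysis (the Z5 bridge couples midpoints C and D, so the two paths cannot be reduced to a simple series/parallel combination). Setting node B to ground and injecting 1 A at node A, the 3-node admittance system at A, C, D solves to V_A = Z_AB = 0.2047 + j2.447 Ω = 2.455∠85.2° Ω.

Z = 0.2047 + j2.447 Ω = 2.455∠85.2° Ω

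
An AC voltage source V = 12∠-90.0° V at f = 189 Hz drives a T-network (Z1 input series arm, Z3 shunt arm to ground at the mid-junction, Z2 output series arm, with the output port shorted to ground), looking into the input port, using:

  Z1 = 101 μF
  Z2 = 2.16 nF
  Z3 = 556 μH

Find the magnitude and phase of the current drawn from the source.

Step 1 — Angular frequency: ω = 2π·f = 2π·189 = 1188 rad/s.
Step 2 — Component impedances:
  Z1: Z = 1/(jωC) = -j/(ω·C) = 0 - j8.338 Ω
  Z2: Z = 1/(jωC) = -j/(ω·C) = 0 - j3.899e+05 Ω
  Z3: Z = jωL = j·1188·0.000556 = 0 + j0.6603 Ω
Step 3 — With the output port shorted to ground, the output series arm Z2 runs from the junction to ground; the shunt arm Z3 also runs from the junction to ground. They appear in parallel: Z3 || Z2 = 0 + j0.6603 Ω.
Step 4 — Series with input arm Z1: Z_in = Z1 + (Z3 || Z2) = 0 - j7.677 Ω = 7.677∠-90.0° Ω.
Step 5 — Source phasor: V = 12∠-90.0° V = 0 - j12 V.
Step 6 — Ohm's law: I = V / Z_total = (0 - j12) / (0 - j7.677) = 1.563 A.
Step 7 — Convert to polar: |I| = 1.563 A, ∠I = 0.0°.

I = 1.563∠0.0° A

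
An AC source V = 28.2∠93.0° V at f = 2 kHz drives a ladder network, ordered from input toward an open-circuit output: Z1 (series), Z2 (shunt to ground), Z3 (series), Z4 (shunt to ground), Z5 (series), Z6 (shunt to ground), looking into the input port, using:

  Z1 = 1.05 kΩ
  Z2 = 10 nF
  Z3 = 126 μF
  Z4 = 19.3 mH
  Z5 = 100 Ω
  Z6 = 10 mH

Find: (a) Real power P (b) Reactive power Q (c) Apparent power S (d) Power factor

Step 1 — Angular frequency: ω = 2π·f = 2π·2000 = 1.257e+04 rad/s.
Step 2 — Component impedances:
  Z1: Z = R = 1050 Ω
  Z2: Z = 1/(jωC) = -j/(ω·C) = 0 - j7958 Ω
  Z3: Z = 1/(jωC) = -j/(ω·C) = 0 - j0.6316 Ω
  Z4: Z = jωL = j·1.257e+04·0.0193 = 0 + j242.5 Ω
  Z5: Z = R = 100 Ω
  Z6: Z = jωL = j·1.257e+04·0.01 = 0 + j125.7 Ω
Step 3 — Ladder network (open output): work backward from the far end, alternating series and parallel combinations. Z_in = 1091 + j94.01 Ω = 1095∠4.9° Ω.
Step 4 — Source phasor: V = 28.2∠93.0° V = -1.476 + j28.16 V.
Step 5 — Current: I = V / Z = 0.0008639 + j0.02573 A = 0.02574∠88.1° A.
Step 6 — Complex power: S = V·I* = 0.7233 + j0.0623 VA.
Step 7 — Real power: P = Re(S) = 0.7233 W.
Step 8 — Reactive power: Q = Im(S) = 0.0623 VAR.
Step 9 — Apparent power: |S| = 0.726 VA.
Step 10 — Power factor: PF = P/|S| = 0.9963 (lagging).

(a) P = 0.7233 W  (b) Q = 0.0623 VAR  (c) S = 0.726 VA  (d) PF = 0.9963 (lagging)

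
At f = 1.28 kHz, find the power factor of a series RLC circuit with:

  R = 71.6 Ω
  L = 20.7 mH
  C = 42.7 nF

Step 1 — Angular frequency: ω = 2π·f = 2π·1280 = 8042 rad/s.
Step 2 — Component impedances:
  R: Z = R = 71.6 Ω
  L: Z = jωL = j·8042·0.0207 = 0 + j166.5 Ω
  C: Z = 1/(jωC) = -j/(ω·C) = 0 - j2912 Ω
Step 3 — Series combination: Z_total = R + L + C = 71.6 - j2745 Ω = 2746∠-88.5° Ω.
Step 4 — Power factor: PF = cos(φ) = Re(Z)/|Z| = 71.6/2746 = 0.02607.
Step 5 — Type: Im(Z) = -2745 ⇒ leading (phase φ = -88.5°).

PF = 0.02607 (leading, φ = -88.5°)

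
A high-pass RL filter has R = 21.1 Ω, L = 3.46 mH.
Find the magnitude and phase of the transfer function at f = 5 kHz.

Step 1 — Angular frequency: ω = 2π·5000 = 3.142e+04 rad/s.
Step 2 — Transfer function: H(jω) = jωL/(R + jωL).
Step 3 — Numerator jωL = j·108.7; denominator R + jωL = 21.1 + j108.7.
Step 4 — H = 0.9637 + j0.1871.
Step 5 — Magnitude: |H| = 0.9817 (-0.2 dB); phase: φ = 11.0°.

|H| = 0.9817 (-0.2 dB), φ = 11.0°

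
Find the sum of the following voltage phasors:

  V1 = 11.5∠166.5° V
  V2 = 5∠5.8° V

Step 1 — Convert each phasor to rectangular form:
  V1 = 11.5·(cos(166.5°) + j·sin(166.5°)) = -11.18 + j2.685 V
  V2 = 5·(cos(5.8°) + j·sin(5.8°)) = 4.974 + j0.5053 V
Step 2 — Sum components: V_total = -6.208 + j3.19 V.
Step 3 — Convert to polar: |V_total| = 6.979 V, ∠V_total = 152.8°.

V_total = 6.979∠152.8° V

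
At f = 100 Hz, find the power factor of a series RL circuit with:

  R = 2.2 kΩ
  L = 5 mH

Step 1 — Angular frequency: ω = 2π·f = 2π·100 = 628.3 rad/s.
Step 2 — Component impedances:
  R: Z = R = 2200 Ω
  L: Z = jωL = j·628.3·0.005 = 0 + j3.142 Ω
Step 3 — Series combination: Z_total = R + L = 2200 + j3.142 Ω = 2200∠0.1° Ω.
Step 4 — Power factor: PF = cos(φ) = Re(Z)/|Z| = 2200/2200 = 1.
Step 5 — Type: Im(Z) = 3.142 ⇒ lagging (phase φ = 0.1°).

PF = 1 (lagging, φ = 0.1°)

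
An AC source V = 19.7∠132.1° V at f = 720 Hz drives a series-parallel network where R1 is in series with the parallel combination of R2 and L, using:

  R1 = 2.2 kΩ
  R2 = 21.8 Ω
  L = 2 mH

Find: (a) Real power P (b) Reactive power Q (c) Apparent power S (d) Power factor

Step 1 — Angular frequency: ω = 2π·f = 2π·720 = 4524 rad/s.
Step 2 — Component impedances:
  R1: Z = R = 2200 Ω
  R2: Z = R = 21.8 Ω
  L: Z = jωL = j·4524·0.002 = 0 + j9.048 Ω
Step 3 — Parallel branch: R2 || L = 1/(1/R2 + 1/L) = 3.203 + j7.718 Ω.
Step 4 — Series with R1: Z_total = R1 + (R2 || L) = 2203 + j7.718 Ω = 2203∠0.2° Ω.
Step 5 — Source phasor: V = 19.7∠132.1° V = -13.21 + j14.62 V.
Step 6 — Current: I = V / Z = -0.005971 + j0.006655 A = 0.008941∠131.9° A.
Step 7 — Complex power: S = V·I* = 0.1761 + j0.0006171 VA.
Step 8 — Real power: P = Re(S) = 0.1761 W.
Step 9 — Reactive power: Q = Im(S) = 0.0006171 VAR.
Step 10 — Apparent power: |S| = 0.1761 VA.
Step 11 — Power factor: PF = P/|S| = 1 (lagging).

(a) P = 0.1761 W  (b) Q = 0.0006171 VAR  (c) S = 0.1761 VA  (d) PF = 1 (lagging)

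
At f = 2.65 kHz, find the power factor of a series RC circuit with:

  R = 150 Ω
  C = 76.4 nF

Step 1 — Angular frequency: ω = 2π·f = 2π·2650 = 1.665e+04 rad/s.
Step 2 — Component impedances:
  R: Z = R = 150 Ω
  C: Z = 1/(jωC) = -j/(ω·C) = 0 - j786.1 Ω
Step 3 — Series combination: Z_total = R + C = 150 - j786.1 Ω = 800.3∠-79.2° Ω.
Step 4 — Power factor: PF = cos(φ) = Re(Z)/|Z| = 150/800.3 = 0.1874.
Step 5 — Type: Im(Z) = -786.1 ⇒ leading (phase φ = -79.2°).

PF = 0.1874 (leading, φ = -79.2°)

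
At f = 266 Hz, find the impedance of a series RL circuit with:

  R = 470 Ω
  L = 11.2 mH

Step 1 — Angular frequency: ω = 2π·f = 2π·266 = 1671 rad/s.
Step 2 — Component impedances:
  R: Z = R = 470 Ω
  L: Z = jωL = j·1671·0.0112 = 0 + j18.72 Ω
Step 3 — Series combination: Z_total = R + L = 470 + j18.72 Ω = 470.4∠2.3° Ω.

Z = 470 + j18.72 Ω = 470.4∠2.3° Ω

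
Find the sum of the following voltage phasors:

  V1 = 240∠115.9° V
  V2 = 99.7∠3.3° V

Step 1 — Convert each phasor to rectangular form:
  V1 = 240·(cos(115.9°) + j·sin(115.9°)) = -104.8 + j215.9 V
  V2 = 99.7·(cos(3.3°) + j·sin(3.3°)) = 99.53 + j5.739 V
Step 2 — Sum components: V_total = -5.298 + j221.6 V.
Step 3 — Convert to polar: |V_total| = 221.7 V, ∠V_total = 91.4°.

V_total = 221.7∠91.4° V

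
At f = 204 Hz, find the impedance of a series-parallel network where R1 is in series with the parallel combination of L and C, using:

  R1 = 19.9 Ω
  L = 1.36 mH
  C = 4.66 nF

Step 1 — Angular frequency: ω = 2π·f = 2π·204 = 1282 rad/s.
Step 2 — Component impedances:
  R1: Z = R = 19.9 Ω
  L: Z = jωL = j·1282·0.00136 = 0 + j1.743 Ω
  C: Z = 1/(jωC) = -j/(ω·C) = 0 - j1.674e+05 Ω
Step 3 — Parallel branch: L || C = 1/(1/L + 1/C) = 0 + j1.743 Ω.
Step 4 — Series with R1: Z_total = R1 + (L || C) = 19.9 + j1.743 Ω = 19.98∠5.0° Ω.

Z = 19.9 + j1.743 Ω = 19.98∠5.0° Ω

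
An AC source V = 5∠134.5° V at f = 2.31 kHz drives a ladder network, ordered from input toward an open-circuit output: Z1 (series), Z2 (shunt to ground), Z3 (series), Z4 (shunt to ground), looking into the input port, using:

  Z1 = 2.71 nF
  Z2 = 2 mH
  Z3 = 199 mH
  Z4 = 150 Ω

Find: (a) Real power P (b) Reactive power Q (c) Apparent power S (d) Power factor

Step 1 — Angular frequency: ω = 2π·f = 2π·2310 = 1.451e+04 rad/s.
Step 2 — Component impedances:
  Z1: Z = 1/(jωC) = -j/(ω·C) = 0 - j2.542e+04 Ω
  Z2: Z = jωL = j·1.451e+04·0.002 = 0 + j29.03 Ω
  Z3: Z = jωL = j·1.451e+04·0.199 = 0 + j2888 Ω
  Z4: Z = R = 150 Ω
Step 3 — Ladder network (open output): work backward from the far end, alternating series and parallel combinations. Z_in = 0.01481 - j2.539e+04 Ω = 2.539e+04∠-90.0° Ω.
Step 4 — Source phasor: V = 5∠134.5° V = -3.505 + j3.566 V.
Step 5 — Current: I = V / Z = -0.0001404 - j0.000138 A = 0.0001969∠-135.5° A.
Step 6 — Complex power: S = V·I* = 5.742e-10 - j0.0009844 VA.
Step 7 — Real power: P = Re(S) = 5.742e-10 W.
Step 8 — Reactive power: Q = Im(S) = -0.0009844 VAR.
Step 9 — Apparent power: |S| = 0.0009844 VA.
Step 10 — Power factor: PF = P/|S| = 5.833e-07 (leading).

(a) P = 5.742e-10 W  (b) Q = -0.0009844 VAR  (c) S = 0.0009844 VA  (d) PF = 5.833e-07 (leading)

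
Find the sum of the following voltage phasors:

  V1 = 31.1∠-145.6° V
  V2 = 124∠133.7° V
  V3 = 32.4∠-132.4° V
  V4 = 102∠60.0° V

Step 1 — Convert each phasor to rectangular form:
  V1 = 31.1·(cos(-145.6°) + j·sin(-145.6°)) = -25.66 - j17.57 V
  V2 = 124·(cos(133.7°) + j·sin(133.7°)) = -85.67 + j89.65 V
  V3 = 32.4·(cos(-132.4°) + j·sin(-132.4°)) = -21.85 - j23.93 V
  V4 = 102·(cos(60.0°) + j·sin(60.0°)) = 51 + j88.33 V
Step 2 — Sum components: V_total = -82.18 + j136.5 V.
Step 3 — Convert to polar: |V_total| = 159.3 V, ∠V_total = 121.1°.

V_total = 159.3∠121.1° V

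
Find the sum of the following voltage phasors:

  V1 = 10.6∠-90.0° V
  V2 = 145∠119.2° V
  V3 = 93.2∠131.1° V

Step 1 — Convert each phasor to rectangular form:
  V1 = 10.6·(cos(-90.0°) + j·sin(-90.0°)) = 0 - j10.6 V
  V2 = 145·(cos(119.2°) + j·sin(119.2°)) = -70.74 + j126.6 V
  V3 = 93.2·(cos(131.1°) + j·sin(131.1°)) = -61.27 + j70.23 V
Step 2 — Sum components: V_total = -132 + j186.2 V.
Step 3 — Convert to polar: |V_total| = 228.3 V, ∠V_total = 125.3°.

V_total = 228.3∠125.3° V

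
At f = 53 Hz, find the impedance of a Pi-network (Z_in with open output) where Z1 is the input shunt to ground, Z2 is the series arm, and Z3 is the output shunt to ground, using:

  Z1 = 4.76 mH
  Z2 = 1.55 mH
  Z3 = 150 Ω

Step 1 — Angular frequency: ω = 2π·f = 2π·53 = 333 rad/s.
Step 2 — Component impedances:
  Z1: Z = jωL = j·333·0.00476 = 0 + j1.585 Ω
  Z2: Z = jωL = j·333·0.00155 = 0 + j0.5162 Ω
  Z3: Z = R = 150 Ω
Step 3 — With open output, the series arm Z2 and the output shunt Z3 appear in series to ground: Z2 + Z3 = 150 + j0.5162 Ω.
Step 4 — Parallel with input shunt Z1: Z_in = Z1 || (Z2 + Z3) = 0.01675 + j1.585 Ω = 1.585∠89.4° Ω.

Z = 0.01675 + j1.585 Ω = 1.585∠89.4° Ω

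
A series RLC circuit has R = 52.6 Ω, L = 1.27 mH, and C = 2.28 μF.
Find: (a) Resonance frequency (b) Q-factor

Step 1 — Resonance condition Im(Z)=0 gives ω₀ = 1/√(LC).
Step 2 — ω₀ = 1/√(0.00127·2.28e-06) = 1.858e+04 rad/s.
Step 3 — f₀ = ω₀/(2π) = 2958 Hz.
Step 4 — Series Q: Q = ω₀L/R = 1.858e+04·0.00127/52.6 = 0.4487.

(a) f₀ = 2958 Hz  (b) Q = 0.4487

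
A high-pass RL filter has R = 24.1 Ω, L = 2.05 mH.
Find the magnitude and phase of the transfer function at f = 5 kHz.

Step 1 — Angular frequency: ω = 2π·5000 = 3.142e+04 rad/s.
Step 2 — Transfer function: H(jω) = jωL/(R + jωL).
Step 3 — Numerator jωL = j·64.4; denominator R + jωL = 24.1 + j64.4.
Step 4 — H = 0.8772 + j0.3282.
Step 5 — Magnitude: |H| = 0.9366 (-0.6 dB); phase: φ = 20.5°.

|H| = 0.9366 (-0.6 dB), φ = 20.5°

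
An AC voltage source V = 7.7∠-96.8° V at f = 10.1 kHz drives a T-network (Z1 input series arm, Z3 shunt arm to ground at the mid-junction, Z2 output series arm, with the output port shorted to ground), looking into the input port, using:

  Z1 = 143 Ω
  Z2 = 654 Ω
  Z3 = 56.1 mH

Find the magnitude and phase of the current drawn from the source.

Step 1 — Angular frequency: ω = 2π·f = 2π·1.01e+04 = 6.346e+04 rad/s.
Step 2 — Component impedances:
  Z1: Z = R = 143 Ω
  Z2: Z = R = 654 Ω
  Z3: Z = jωL = j·6.346e+04·0.0561 = 0 + j3560 Ω
Step 3 — With the output port shorted to ground, the output series arm Z2 runs from the junction to ground; the shunt arm Z3 also runs from the junction to ground. They appear in parallel: Z3 || Z2 = 632.7 + j116.2 Ω.
Step 4 — Series with input arm Z1: Z_in = Z1 + (Z3 || Z2) = 775.7 + j116.2 Ω = 784.3∠8.5° Ω.
Step 5 — Source phasor: V = 7.7∠-96.8° V = -0.9117 - j7.646 V.
Step 6 — Ohm's law: I = V / Z_total = (-0.9117 - j7.646) / (775.7 + j116.2) = -0.002594 - j0.009469 A.
Step 7 — Convert to polar: |I| = 0.009818 A, ∠I = -105.3°.

I = 0.009818∠-105.3° A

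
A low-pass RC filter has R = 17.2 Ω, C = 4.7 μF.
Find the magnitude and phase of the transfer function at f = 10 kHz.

Step 1 — Angular frequency: ω = 2π·1e+04 = 6.283e+04 rad/s.
Step 2 — Transfer function: H(jω) = 1/(1 + jωRC).
Step 3 — Denominator: 1 + jωRC = 1 + j·6.283e+04·17.2·4.7e-06 = 1 + j5.079.
Step 4 — H = 0.03731 - j0.1895.
Step 5 — Magnitude: |H| = 0.1932 (-14.3 dB); phase: φ = -78.9°.

|H| = 0.1932 (-14.3 dB), φ = -78.9°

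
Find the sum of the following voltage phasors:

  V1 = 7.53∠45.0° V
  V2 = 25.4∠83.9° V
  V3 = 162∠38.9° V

Step 1 — Convert each phasor to rectangular form:
  V1 = 7.53·(cos(45.0°) + j·sin(45.0°)) = 5.325 + j5.325 V
  V2 = 25.4·(cos(83.9°) + j·sin(83.9°)) = 2.699 + j25.26 V
  V3 = 162·(cos(38.9°) + j·sin(38.9°)) = 126.1 + j101.7 V
Step 2 — Sum components: V_total = 134.1 + j132.3 V.
Step 3 — Convert to polar: |V_total| = 188.4 V, ∠V_total = 44.6°.

V_total = 188.4∠44.6° V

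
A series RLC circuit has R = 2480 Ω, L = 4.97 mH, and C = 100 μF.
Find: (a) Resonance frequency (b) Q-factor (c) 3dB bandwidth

Step 1 — Resonance: ω₀ = 1/√(LC) = 1/√(0.00497·0.0001) = 1418 rad/s.
Step 2 — f₀ = ω₀/(2π) = 225.8 Hz.
Step 3 — Series Q: Q = ω₀L/R = 1418·0.00497/2480 = 0.002843.
Step 4 — Bandwidth: Δω = ω₀/Q = 4.99e+05 rad/s; BW = Δω/(2π) = 7.942e+04 Hz.

(a) f₀ = 225.8 Hz  (b) Q = 0.002843  (c) BW = 7.942e+04 Hz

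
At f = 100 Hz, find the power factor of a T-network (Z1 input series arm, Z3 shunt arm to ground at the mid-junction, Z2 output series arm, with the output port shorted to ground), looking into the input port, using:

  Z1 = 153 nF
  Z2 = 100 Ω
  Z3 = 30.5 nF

Step 1 — Angular frequency: ω = 2π·f = 2π·100 = 628.3 rad/s.
Step 2 — Component impedances:
  Z1: Z = 1/(jωC) = -j/(ω·C) = 0 - j1.04e+04 Ω
  Z2: Z = R = 100 Ω
  Z3: Z = 1/(jωC) = -j/(ω·C) = 0 - j5.218e+04 Ω
Step 3 — With the output port shorted to ground, the output series arm Z2 runs from the junction to ground; the shunt arm Z3 also runs from the junction to ground. They appear in parallel: Z3 || Z2 = 100 - j0.1916 Ω.
Step 4 — Series with input arm Z1: Z_in = Z1 + (Z3 || Z2) = 100 - j1.04e+04 Ω = 1.04e+04∠-89.4° Ω.
Step 5 — Power factor: PF = cos(φ) = Re(Z)/|Z| = 100/10403 = 0.009613.
Step 6 — Type: Im(Z) = -1.04e+04 ⇒ leading (phase φ = -89.4°).

PF = 0.009613 (leading, φ = -89.4°)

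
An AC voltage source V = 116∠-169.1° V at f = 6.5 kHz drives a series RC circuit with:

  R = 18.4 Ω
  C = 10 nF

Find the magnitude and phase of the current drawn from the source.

Step 1 — Angular frequency: ω = 2π·f = 2π·6500 = 4.084e+04 rad/s.
Step 2 — Component impedances:
  R: Z = R = 18.4 Ω
  C: Z = 1/(jωC) = -j/(ω·C) = 0 - j2449 Ω
Step 3 — Series combination: Z_total = R + C = 18.4 - j2449 Ω = 2449∠-89.6° Ω.
Step 4 — Source phasor: V = 116∠-169.1° V = -113.9 - j21.94 V.
Step 5 — Ohm's law: I = V / Z_total = (-113.9 - j21.94) / (18.4 - j2449) = 0.008608 - j0.04659 A.
Step 6 — Convert to polar: |I| = 0.04737 A, ∠I = -79.5°.

I = 0.04737∠-79.5° A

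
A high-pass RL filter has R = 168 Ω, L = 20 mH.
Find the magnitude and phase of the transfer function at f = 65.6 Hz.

Step 1 — Angular frequency: ω = 2π·65.6 = 412.2 rad/s.
Step 2 — Transfer function: H(jω) = jωL/(R + jωL).
Step 3 — Numerator jωL = j·8.244; denominator R + jωL = 168 + j8.244.
Step 4 — H = 0.002402 + j0.04895.
Step 5 — Magnitude: |H| = 0.04901 (-26.2 dB); phase: φ = 87.2°.

|H| = 0.04901 (-26.2 dB), φ = 87.2°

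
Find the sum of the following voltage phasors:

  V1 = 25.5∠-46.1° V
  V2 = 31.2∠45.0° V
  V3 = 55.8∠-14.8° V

Step 1 — Convert each phasor to rectangular form:
  V1 = 25.5·(cos(-46.1°) + j·sin(-46.1°)) = 17.68 - j18.37 V
  V2 = 31.2·(cos(45.0°) + j·sin(45.0°)) = 22.06 + j22.06 V
  V3 = 55.8·(cos(-14.8°) + j·sin(-14.8°)) = 53.95 - j14.25 V
Step 2 — Sum components: V_total = 93.69 - j10.57 V.
Step 3 — Convert to polar: |V_total| = 94.29 V, ∠V_total = -6.4°.

V_total = 94.29∠-6.4° V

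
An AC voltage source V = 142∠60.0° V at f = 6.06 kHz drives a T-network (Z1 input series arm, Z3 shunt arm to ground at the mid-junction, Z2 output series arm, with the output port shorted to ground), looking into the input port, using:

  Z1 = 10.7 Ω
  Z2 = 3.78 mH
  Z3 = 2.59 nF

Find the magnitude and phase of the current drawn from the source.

Step 1 — Angular frequency: ω = 2π·f = 2π·6060 = 3.808e+04 rad/s.
Step 2 — Component impedances:
  Z1: Z = R = 10.7 Ω
  Z2: Z = jωL = j·3.808e+04·0.00378 = 0 + j143.9 Ω
  Z3: Z = 1/(jωC) = -j/(ω·C) = 0 - j1.014e+04 Ω
Step 3 — With the output port shorted to ground, the output series arm Z2 runs from the junction to ground; the shunt arm Z3 also runs from the junction to ground. They appear in parallel: Z3 || Z2 = 0 + j146 Ω.
Step 4 — Series with input arm Z1: Z_in = Z1 + (Z3 || Z2) = 10.7 + j146 Ω = 146.4∠85.8° Ω.
Step 5 — Source phasor: V = 142∠60.0° V = 71 + j123 V.
Step 6 — Ohm's law: I = V / Z_total = (71 + j123) / (10.7 + j146) = 0.8732 - j0.4223 A.
Step 7 — Convert to polar: |I| = 0.97 A, ∠I = -25.8°.

I = 0.97∠-25.8° A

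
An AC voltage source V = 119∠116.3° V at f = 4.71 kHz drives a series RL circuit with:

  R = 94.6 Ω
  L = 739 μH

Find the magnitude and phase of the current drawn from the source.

Step 1 — Angular frequency: ω = 2π·f = 2π·4710 = 2.959e+04 rad/s.
Step 2 — Component impedances:
  R: Z = R = 94.6 Ω
  L: Z = jωL = j·2.959e+04·0.000739 = 0 + j21.87 Ω
Step 3 — Series combination: Z_total = R + L = 94.6 + j21.87 Ω = 97.1∠13.0° Ω.
Step 4 — Source phasor: V = 119∠116.3° V = -52.73 + j106.7 V.
Step 5 — Ohm's law: I = V / Z_total = (-52.73 + j106.7) / (94.6 + j21.87) = -0.2816 + j1.193 A.
Step 6 — Convert to polar: |I| = 1.226 A, ∠I = 103.3°.

I = 1.226∠103.3° A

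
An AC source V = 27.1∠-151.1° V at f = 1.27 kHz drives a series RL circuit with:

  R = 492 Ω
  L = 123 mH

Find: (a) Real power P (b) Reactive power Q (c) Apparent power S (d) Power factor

Step 1 — Angular frequency: ω = 2π·f = 2π·1270 = 7980 rad/s.
Step 2 — Component impedances:
  R: Z = R = 492 Ω
  L: Z = jωL = j·7980·0.123 = 0 + j981.5 Ω
Step 3 — Series combination: Z_total = R + L = 492 + j981.5 Ω = 1098∠63.4° Ω.
Step 4 — Source phasor: V = 27.1∠-151.1° V = -23.73 - j13.1 V.
Step 5 — Current: I = V / Z = -0.02035 + j0.01397 A = 0.02468∠145.5° A.
Step 6 — Complex power: S = V·I* = 0.2998 + j0.598 VA.
Step 7 — Real power: P = Re(S) = 0.2998 W.
Step 8 — Reactive power: Q = Im(S) = 0.598 VAR.
Step 9 — Apparent power: |S| = 0.6689 VA.
Step 10 — Power factor: PF = P/|S| = 0.4481 (lagging).

(a) P = 0.2998 W  (b) Q = 0.598 VAR  (c) S = 0.6689 VA  (d) PF = 0.4481 (lagging)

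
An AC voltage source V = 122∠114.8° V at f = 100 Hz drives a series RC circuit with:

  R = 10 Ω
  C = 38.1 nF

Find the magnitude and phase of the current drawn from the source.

Step 1 — Angular frequency: ω = 2π·f = 2π·100 = 628.3 rad/s.
Step 2 — Component impedances:
  R: Z = R = 10 Ω
  C: Z = 1/(jωC) = -j/(ω·C) = 0 - j4.177e+04 Ω
Step 3 — Series combination: Z_total = R + C = 10 - j4.177e+04 Ω = 4.177e+04∠-90.0° Ω.
Step 4 — Source phasor: V = 122∠114.8° V = -51.17 + j110.7 V.
Step 5 — Ohm's law: I = V / Z_total = (-51.17 + j110.7) / (10 - j4.177e+04) = -0.002652 - j0.001224 A.
Step 6 — Convert to polar: |I| = 0.002921 A, ∠I = -155.2°.

I = 0.002921∠-155.2° A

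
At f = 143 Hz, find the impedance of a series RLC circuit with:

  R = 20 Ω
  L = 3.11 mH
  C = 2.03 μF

Step 1 — Angular frequency: ω = 2π·f = 2π·143 = 898.5 rad/s.
Step 2 — Component impedances:
  R: Z = R = 20 Ω
  L: Z = jωL = j·898.5·0.00311 = 0 + j2.794 Ω
  C: Z = 1/(jωC) = -j/(ω·C) = 0 - j548.3 Ω
Step 3 — Series combination: Z_total = R + L + C = 20 - j545.5 Ω = 545.8∠-87.9° Ω.

Z = 20 - j545.5 Ω = 545.8∠-87.9° Ω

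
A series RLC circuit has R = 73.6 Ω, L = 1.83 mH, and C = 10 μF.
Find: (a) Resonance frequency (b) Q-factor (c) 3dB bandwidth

Step 1 — Resonance condition Im(Z)=0 gives ω₀ = 1/√(LC).
Step 2 — ω₀ = 1/√(0.00183·1e-05) = 7392 rad/s.
Step 3 — f₀ = ω₀/(2π) = 1177 Hz.
Step 4 — Series Q: Q = ω₀L/R = 7392·0.00183/73.6 = 0.1838.
Step 5 — 3dB bandwidth: Δω = ω₀/Q = 4.022e+04 rad/s; BW = Δω/(2π) = 6401 Hz.

(a) f₀ = 1177 Hz  (b) Q = 0.1838  (c) BW = 6401 Hz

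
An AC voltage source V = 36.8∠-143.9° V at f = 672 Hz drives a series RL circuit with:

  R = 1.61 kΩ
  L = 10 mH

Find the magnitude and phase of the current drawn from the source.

Step 1 — Angular frequency: ω = 2π·f = 2π·672 = 4222 rad/s.
Step 2 — Component impedances:
  R: Z = R = 1610 Ω
  L: Z = jωL = j·4222·0.01 = 0 + j42.22 Ω
Step 3 — Series combination: Z_total = R + L = 1610 + j42.22 Ω = 1611∠1.5° Ω.
Step 4 — Source phasor: V = 36.8∠-143.9° V = -29.73 - j21.68 V.
Step 5 — Ohm's law: I = V / Z_total = (-29.73 - j21.68) / (1610 + j42.22) = -0.01881 - j0.01297 A.
Step 6 — Convert to polar: |I| = 0.02285 A, ∠I = -145.4°.

I = 0.02285∠-145.4° A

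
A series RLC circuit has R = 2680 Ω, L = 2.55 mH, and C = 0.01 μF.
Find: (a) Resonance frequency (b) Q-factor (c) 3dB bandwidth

Step 1 — Resonance: ω₀ = 1/√(LC) = 1/√(0.00255·1e-08) = 1.98e+05 rad/s.
Step 2 — f₀ = ω₀/(2π) = 3.152e+04 Hz.
Step 3 — Series Q: Q = ω₀L/R = 1.98e+05·0.00255/2680 = 0.1884.
Step 4 — Bandwidth: Δω = ω₀/Q = 1.051e+06 rad/s; BW = Δω/(2π) = 1.673e+05 Hz.

(a) f₀ = 3.152e+04 Hz  (b) Q = 0.1884  (c) BW = 1.673e+05 Hz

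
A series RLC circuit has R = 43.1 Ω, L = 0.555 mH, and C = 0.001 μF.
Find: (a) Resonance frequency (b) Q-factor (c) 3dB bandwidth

Step 1 — Resonance: ω₀ = 1/√(LC) = 1/√(0.000555·1e-09) = 1.342e+06 rad/s.
Step 2 — f₀ = ω₀/(2π) = 2.136e+05 Hz.
Step 3 — Series Q: Q = ω₀L/R = 1.342e+06·0.000555/43.1 = 17.28.
Step 4 — Bandwidth: Δω = ω₀/Q = 7.766e+04 rad/s; BW = Δω/(2π) = 1.236e+04 Hz.

(a) f₀ = 2.136e+05 Hz  (b) Q = 17.28  (c) BW = 1.236e+04 Hz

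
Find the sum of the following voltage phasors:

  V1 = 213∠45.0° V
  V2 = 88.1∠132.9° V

Step 1 — Convert each phasor to rectangular form:
  V1 = 213·(cos(45.0°) + j·sin(45.0°)) = 150.6 + j150.6 V
  V2 = 88.1·(cos(132.9°) + j·sin(132.9°)) = -59.97 + j64.54 V
Step 2 — Sum components: V_total = 90.64 + j215.2 V.
Step 3 — Convert to polar: |V_total| = 233.5 V, ∠V_total = 67.2°.

V_total = 233.5∠67.2° V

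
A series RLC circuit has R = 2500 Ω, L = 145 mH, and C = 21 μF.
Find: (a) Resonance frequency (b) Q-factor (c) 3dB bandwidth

Step 1 — Resonance: ω₀ = 1/√(LC) = 1/√(0.145·2.1e-05) = 573.1 rad/s.
Step 2 — f₀ = ω₀/(2π) = 91.21 Hz.
Step 3 — Series Q: Q = ω₀L/R = 573.1·0.145/2500 = 0.03324.
Step 4 — Bandwidth: Δω = ω₀/Q = 1.724e+04 rad/s; BW = Δω/(2π) = 2744 Hz.

(a) f₀ = 91.21 Hz  (b) Q = 0.03324  (c) BW = 2744 Hz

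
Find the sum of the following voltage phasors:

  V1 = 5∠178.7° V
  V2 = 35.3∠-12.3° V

Step 1 — Convert each phasor to rectangular form:
  V1 = 5·(cos(178.7°) + j·sin(178.7°)) = -4.999 + j0.1134 V
  V2 = 35.3·(cos(-12.3°) + j·sin(-12.3°)) = 34.49 - j7.52 V
Step 2 — Sum components: V_total = 29.49 - j7.407 V.
Step 3 — Convert to polar: |V_total| = 30.41 V, ∠V_total = -14.1°.

V_total = 30.41∠-14.1° V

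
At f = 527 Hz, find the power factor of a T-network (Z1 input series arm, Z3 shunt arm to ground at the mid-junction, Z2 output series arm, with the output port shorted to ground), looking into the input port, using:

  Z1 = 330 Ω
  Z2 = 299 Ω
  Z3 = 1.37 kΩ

Step 1 — Angular frequency: ω = 2π·f = 2π·527 = 3311 rad/s.
Step 2 — Component impedances:
  Z1: Z = R = 330 Ω
  Z2: Z = R = 299 Ω
  Z3: Z = R = 1370 Ω
Step 3 — With the output port shorted to ground, the output series arm Z2 runs from the junction to ground; the shunt arm Z3 also runs from the junction to ground. They appear in parallel: Z3 || Z2 = 245.4 Ω.
Step 4 — Series with input arm Z1: Z_in = Z1 + (Z3 || Z2) = 575.4 Ω = 575.4∠0.0° Ω.
Step 5 — Power factor: PF = cos(φ) = Re(Z)/|Z| = 575.4/575.4 = 1.
Step 6 — Type: Im(Z) = 0 ⇒ unity (phase φ = 0.0°).

PF = 1 (unity, φ = 0.0°)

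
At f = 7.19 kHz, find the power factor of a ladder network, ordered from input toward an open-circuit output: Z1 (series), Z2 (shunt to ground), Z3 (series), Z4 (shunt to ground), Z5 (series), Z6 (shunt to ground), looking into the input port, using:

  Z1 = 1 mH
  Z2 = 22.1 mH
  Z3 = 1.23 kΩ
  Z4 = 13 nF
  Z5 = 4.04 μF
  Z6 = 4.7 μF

Step 1 — Angular frequency: ω = 2π·f = 2π·7190 = 4.518e+04 rad/s.
Step 2 — Component impedances:
  Z1: Z = jωL = j·4.518e+04·0.001 = 0 + j45.18 Ω
  Z2: Z = jωL = j·4.518e+04·0.0221 = 0 + j998.4 Ω
  Z3: Z = R = 1230 Ω
  Z4: Z = 1/(jωC) = -j/(ω·C) = 0 - j1703 Ω
  Z5: Z = 1/(jωC) = -j/(ω·C) = 0 - j5.479 Ω
  Z6: Z = 1/(jωC) = -j/(ω·C) = 0 - j4.71 Ω
Step 3 — Ladder network (open output): work backward from the far end, alternating series and parallel combinations. Z_in = 492.5 + j647.9 Ω = 813.8∠52.8° Ω.
Step 4 — Power factor: PF = cos(φ) = Re(Z)/|Z| = 492.47/813.81 = 0.6051.
Step 5 — Type: Im(Z) = 647.9 ⇒ lagging (phase φ = 52.8°).

PF = 0.6051 (lagging, φ = 52.8°)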